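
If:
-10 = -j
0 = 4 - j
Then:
No Solution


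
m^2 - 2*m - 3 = (m - 3)*(m + 1)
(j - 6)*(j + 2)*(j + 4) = j^3 - 28*j - 48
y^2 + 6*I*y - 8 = (y + 2*I)*(y + 4*I)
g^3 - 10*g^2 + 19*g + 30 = (g - 6)*(g - 5)*(g + 1)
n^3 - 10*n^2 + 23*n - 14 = (n - 7)*(n - 2)*(n - 1)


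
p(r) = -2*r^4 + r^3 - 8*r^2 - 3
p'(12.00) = -13584.00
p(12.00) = -40899.00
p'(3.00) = -237.00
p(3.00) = -210.00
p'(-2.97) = 283.57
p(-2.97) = -255.38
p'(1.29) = -32.82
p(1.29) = -19.70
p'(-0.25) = 4.31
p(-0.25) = -3.52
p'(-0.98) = 26.09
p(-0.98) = -13.47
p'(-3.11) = 319.42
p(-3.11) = -297.56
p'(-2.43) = 171.39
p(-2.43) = -134.32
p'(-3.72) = 512.87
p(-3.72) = -548.19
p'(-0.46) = 8.77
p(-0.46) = -4.88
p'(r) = -8*r^3 + 3*r^2 - 16*r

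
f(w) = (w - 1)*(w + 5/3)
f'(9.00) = 18.67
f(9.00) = 85.33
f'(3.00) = 6.67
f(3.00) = 9.33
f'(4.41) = 9.49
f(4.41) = 20.72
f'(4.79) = 10.25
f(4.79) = 24.47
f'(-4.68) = -8.69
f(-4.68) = 17.12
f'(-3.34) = -6.01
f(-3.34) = 7.26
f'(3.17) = 7.01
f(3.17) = 10.50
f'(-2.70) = -4.73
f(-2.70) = 3.82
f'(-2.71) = -4.75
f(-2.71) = 3.87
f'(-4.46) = -8.25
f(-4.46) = 15.25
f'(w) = 2*w + 2/3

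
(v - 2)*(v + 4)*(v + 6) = v^3 + 8*v^2 + 4*v - 48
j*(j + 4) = j^2 + 4*j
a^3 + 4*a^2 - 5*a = a*(a - 1)*(a + 5)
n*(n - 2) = n^2 - 2*n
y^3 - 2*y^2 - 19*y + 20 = (y - 5)*(y - 1)*(y + 4)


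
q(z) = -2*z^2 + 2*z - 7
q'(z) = 2 - 4*z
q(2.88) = -17.83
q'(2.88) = -9.52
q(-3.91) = -45.40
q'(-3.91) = 17.64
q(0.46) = -6.50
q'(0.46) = 0.16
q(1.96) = -10.76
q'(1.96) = -5.84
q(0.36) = -6.54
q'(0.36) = 0.56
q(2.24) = -12.56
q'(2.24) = -6.96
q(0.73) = -6.61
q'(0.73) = -0.92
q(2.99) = -18.90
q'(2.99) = -9.96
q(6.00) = -67.00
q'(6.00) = -22.00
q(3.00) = -19.00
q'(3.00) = -10.00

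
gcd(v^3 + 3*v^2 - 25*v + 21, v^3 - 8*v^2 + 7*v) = v - 1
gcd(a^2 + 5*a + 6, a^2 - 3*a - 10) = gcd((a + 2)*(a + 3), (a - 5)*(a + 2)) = a + 2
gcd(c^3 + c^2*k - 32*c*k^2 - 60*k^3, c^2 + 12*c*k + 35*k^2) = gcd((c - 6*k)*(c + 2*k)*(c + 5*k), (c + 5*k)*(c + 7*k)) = c + 5*k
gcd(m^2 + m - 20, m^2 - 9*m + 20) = m - 4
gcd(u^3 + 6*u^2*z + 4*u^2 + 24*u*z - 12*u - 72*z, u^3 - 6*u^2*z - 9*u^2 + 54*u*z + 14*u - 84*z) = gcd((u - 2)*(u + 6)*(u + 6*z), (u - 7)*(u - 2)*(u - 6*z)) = u - 2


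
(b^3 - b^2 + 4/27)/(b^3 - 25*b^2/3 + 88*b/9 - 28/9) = (b + 1/3)/(b - 7)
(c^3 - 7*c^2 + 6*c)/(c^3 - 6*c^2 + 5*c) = (c - 6)/(c - 5)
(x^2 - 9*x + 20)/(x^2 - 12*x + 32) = (x - 5)/(x - 8)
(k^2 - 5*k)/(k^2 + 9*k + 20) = k*(k - 5)/(k^2 + 9*k + 20)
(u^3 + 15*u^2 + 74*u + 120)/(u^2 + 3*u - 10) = (u^2 + 10*u + 24)/(u - 2)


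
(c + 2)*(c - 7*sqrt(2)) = c^2 - 7*sqrt(2)*c + 2*c - 14*sqrt(2)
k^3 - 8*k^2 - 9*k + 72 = (k - 8)*(k - 3)*(k + 3)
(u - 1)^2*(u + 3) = u^3 + u^2 - 5*u + 3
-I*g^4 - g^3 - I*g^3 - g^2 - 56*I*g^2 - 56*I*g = g*(g - 8*I)*(g + 7*I)*(-I*g - I)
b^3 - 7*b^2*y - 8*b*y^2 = b*(b - 8*y)*(b + y)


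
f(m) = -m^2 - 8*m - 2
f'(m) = -2*m - 8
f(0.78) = -8.85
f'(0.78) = -9.56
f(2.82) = -32.51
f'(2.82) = -13.64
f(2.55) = -28.90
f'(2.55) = -13.10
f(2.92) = -33.89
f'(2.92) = -13.84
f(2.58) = -29.30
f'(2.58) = -13.16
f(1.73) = -18.83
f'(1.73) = -11.46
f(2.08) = -22.97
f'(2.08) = -12.16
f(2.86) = -33.06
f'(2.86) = -13.72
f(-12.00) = -50.00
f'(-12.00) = 16.00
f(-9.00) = -11.00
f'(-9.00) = 10.00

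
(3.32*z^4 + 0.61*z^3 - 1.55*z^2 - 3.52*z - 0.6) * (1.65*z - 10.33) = 5.478*z^5 - 33.2891*z^4 - 8.8588*z^3 + 10.2035*z^2 + 35.3716*z + 6.198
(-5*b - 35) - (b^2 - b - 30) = -b^2 - 4*b - 5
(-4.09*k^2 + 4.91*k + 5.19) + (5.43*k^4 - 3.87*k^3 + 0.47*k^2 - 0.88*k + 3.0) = 5.43*k^4 - 3.87*k^3 - 3.62*k^2 + 4.03*k + 8.19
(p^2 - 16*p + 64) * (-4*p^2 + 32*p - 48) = -4*p^4 + 96*p^3 - 816*p^2 + 2816*p - 3072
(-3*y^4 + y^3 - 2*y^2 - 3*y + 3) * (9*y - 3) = -27*y^5 + 18*y^4 - 21*y^3 - 21*y^2 + 36*y - 9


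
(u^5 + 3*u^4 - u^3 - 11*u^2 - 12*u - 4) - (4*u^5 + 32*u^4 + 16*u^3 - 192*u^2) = -3*u^5 - 29*u^4 - 17*u^3 + 181*u^2 - 12*u - 4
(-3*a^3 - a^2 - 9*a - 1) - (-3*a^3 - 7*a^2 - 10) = 6*a^2 - 9*a + 9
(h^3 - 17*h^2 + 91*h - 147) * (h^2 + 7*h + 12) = h^5 - 10*h^4 - 16*h^3 + 286*h^2 + 63*h - 1764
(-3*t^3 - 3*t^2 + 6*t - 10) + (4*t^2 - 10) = -3*t^3 + t^2 + 6*t - 20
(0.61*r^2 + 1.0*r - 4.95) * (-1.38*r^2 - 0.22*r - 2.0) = -0.8418*r^4 - 1.5142*r^3 + 5.391*r^2 - 0.911*r + 9.9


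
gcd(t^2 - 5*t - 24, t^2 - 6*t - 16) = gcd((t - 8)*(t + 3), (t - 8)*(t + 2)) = t - 8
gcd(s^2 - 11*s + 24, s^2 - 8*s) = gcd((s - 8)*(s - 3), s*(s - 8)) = s - 8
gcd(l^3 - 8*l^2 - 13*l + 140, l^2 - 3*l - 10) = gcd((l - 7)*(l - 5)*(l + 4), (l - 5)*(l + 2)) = l - 5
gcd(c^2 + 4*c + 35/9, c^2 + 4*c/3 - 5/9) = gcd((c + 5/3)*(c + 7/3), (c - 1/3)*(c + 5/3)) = c + 5/3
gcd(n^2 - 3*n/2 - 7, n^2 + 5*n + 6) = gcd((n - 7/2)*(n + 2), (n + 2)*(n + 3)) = n + 2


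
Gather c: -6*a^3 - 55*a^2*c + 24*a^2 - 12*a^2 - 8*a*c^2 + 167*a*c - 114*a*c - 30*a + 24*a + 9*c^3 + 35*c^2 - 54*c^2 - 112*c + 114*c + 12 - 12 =-6*a^3 + 12*a^2 - 6*a + 9*c^3 + c^2*(-8*a - 19) + c*(-55*a^2 + 53*a + 2)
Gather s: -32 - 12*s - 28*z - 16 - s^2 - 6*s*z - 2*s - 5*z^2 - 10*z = -s^2 + s*(-6*z - 14) - 5*z^2 - 38*z - 48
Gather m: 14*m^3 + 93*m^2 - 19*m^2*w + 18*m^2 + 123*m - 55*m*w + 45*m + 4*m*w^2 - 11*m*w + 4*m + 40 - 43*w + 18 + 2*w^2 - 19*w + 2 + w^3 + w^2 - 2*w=14*m^3 + m^2*(111 - 19*w) + m*(4*w^2 - 66*w + 172) + w^3 + 3*w^2 - 64*w + 60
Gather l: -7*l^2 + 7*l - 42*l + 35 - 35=-7*l^2 - 35*l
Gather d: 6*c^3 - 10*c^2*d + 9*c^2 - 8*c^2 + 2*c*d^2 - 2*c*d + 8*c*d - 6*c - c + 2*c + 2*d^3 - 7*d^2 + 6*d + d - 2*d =6*c^3 + c^2 - 5*c + 2*d^3 + d^2*(2*c - 7) + d*(-10*c^2 + 6*c + 5)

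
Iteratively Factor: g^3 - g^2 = (g)*(g^2 - g) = g*(g - 1)*(g)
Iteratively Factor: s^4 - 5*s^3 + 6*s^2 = (s - 3)*(s^3 - 2*s^2) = s*(s - 3)*(s^2 - 2*s) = s*(s - 3)*(s - 2)*(s)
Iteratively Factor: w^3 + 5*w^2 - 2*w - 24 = (w + 3)*(w^2 + 2*w - 8) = (w + 3)*(w + 4)*(w - 2)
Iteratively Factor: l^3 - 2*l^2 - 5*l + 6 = (l - 1)*(l^2 - l - 6) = (l - 1)*(l + 2)*(l - 3)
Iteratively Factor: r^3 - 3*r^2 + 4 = (r + 1)*(r^2 - 4*r + 4) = (r - 2)*(r + 1)*(r - 2)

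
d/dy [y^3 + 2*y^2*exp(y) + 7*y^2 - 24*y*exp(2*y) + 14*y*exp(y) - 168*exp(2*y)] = 2*y^2*exp(y) + 3*y^2 - 48*y*exp(2*y) + 18*y*exp(y) + 14*y - 360*exp(2*y) + 14*exp(y)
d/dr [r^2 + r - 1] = 2*r + 1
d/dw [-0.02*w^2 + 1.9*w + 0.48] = 1.9 - 0.04*w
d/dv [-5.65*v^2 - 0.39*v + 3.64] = -11.3*v - 0.39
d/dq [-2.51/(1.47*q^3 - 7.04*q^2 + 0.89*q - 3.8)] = (11.0691*q^2 - 35.3408*q + 2.2339)/(1.47*q^3 - 7.04*q^2 + 0.89*q - 3.8)^2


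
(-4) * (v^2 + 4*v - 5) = -4*v^2 - 16*v + 20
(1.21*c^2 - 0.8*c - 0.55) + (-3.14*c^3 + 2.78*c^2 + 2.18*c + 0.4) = -3.14*c^3 + 3.99*c^2 + 1.38*c - 0.15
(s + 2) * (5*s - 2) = 5*s^2 + 8*s - 4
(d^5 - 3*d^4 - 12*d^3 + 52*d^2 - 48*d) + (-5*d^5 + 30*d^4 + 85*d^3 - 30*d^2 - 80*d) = -4*d^5 + 27*d^4 + 73*d^3 + 22*d^2 - 128*d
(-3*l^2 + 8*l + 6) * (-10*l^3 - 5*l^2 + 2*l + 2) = 30*l^5 - 65*l^4 - 106*l^3 - 20*l^2 + 28*l + 12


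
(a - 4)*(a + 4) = a^2 - 16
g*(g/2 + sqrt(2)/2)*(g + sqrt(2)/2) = g^3/2 + 3*sqrt(2)*g^2/4 + g/2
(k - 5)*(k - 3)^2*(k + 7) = k^4 - 4*k^3 - 38*k^2 + 228*k - 315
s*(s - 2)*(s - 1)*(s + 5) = s^4 + 2*s^3 - 13*s^2 + 10*s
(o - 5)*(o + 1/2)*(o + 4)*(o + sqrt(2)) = o^4 - o^3/2 + sqrt(2)*o^3 - 41*o^2/2 - sqrt(2)*o^2/2 - 41*sqrt(2)*o/2 - 10*o - 10*sqrt(2)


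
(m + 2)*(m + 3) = m^2 + 5*m + 6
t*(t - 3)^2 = t^3 - 6*t^2 + 9*t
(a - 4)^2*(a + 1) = a^3 - 7*a^2 + 8*a + 16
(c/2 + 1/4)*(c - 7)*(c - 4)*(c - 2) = c^4/2 - 25*c^3/4 + 87*c^2/4 - 31*c/2 - 14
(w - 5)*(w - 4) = w^2 - 9*w + 20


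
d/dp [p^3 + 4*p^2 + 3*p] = 3*p^2 + 8*p + 3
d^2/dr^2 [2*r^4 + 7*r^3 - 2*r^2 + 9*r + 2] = 24*r^2 + 42*r - 4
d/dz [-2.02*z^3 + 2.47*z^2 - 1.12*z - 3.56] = -6.06*z^2 + 4.94*z - 1.12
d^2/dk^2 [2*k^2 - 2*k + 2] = 4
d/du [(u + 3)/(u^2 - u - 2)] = (u^2 - u - (u + 3)*(2*u - 1) - 2)/(-u^2 + u + 2)^2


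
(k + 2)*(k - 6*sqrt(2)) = k^2 - 6*sqrt(2)*k + 2*k - 12*sqrt(2)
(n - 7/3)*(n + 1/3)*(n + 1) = n^3 - n^2 - 25*n/9 - 7/9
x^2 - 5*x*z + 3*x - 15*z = (x + 3)*(x - 5*z)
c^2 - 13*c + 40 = (c - 8)*(c - 5)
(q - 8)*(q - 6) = q^2 - 14*q + 48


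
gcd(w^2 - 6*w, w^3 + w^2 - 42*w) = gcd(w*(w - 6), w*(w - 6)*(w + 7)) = w^2 - 6*w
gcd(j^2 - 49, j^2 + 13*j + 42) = j + 7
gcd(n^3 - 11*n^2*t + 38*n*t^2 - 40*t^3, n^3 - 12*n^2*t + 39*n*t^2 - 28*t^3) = -n + 4*t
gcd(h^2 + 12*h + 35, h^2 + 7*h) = h + 7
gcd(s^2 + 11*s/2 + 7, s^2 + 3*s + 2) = s + 2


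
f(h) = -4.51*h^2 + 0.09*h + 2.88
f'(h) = 0.09 - 9.02*h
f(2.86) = -33.75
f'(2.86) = -25.71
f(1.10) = -2.48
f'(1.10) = -9.83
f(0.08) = 2.86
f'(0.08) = -0.63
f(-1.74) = -10.93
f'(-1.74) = 15.78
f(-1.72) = -10.62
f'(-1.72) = 15.60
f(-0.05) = 2.86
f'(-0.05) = 0.54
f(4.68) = -95.48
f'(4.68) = -42.12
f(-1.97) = -14.80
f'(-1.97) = 17.86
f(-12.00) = -647.64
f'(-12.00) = 108.33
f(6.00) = -158.94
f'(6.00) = -54.03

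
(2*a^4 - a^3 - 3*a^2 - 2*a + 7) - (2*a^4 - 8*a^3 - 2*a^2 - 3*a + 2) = 7*a^3 - a^2 + a + 5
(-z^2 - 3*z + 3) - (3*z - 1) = -z^2 - 6*z + 4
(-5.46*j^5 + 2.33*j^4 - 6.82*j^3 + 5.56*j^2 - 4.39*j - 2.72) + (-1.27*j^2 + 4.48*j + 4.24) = -5.46*j^5 + 2.33*j^4 - 6.82*j^3 + 4.29*j^2 + 0.0900000000000007*j + 1.52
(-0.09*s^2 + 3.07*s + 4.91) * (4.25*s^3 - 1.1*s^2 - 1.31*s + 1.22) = -0.3825*s^5 + 13.1465*s^4 + 17.6084*s^3 - 9.5325*s^2 - 2.6867*s + 5.9902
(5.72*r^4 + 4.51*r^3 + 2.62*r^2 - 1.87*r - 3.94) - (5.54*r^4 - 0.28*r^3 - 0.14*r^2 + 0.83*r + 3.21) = 0.18*r^4 + 4.79*r^3 + 2.76*r^2 - 2.7*r - 7.15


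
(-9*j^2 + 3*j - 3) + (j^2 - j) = -8*j^2 + 2*j - 3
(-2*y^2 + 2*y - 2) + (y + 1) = -2*y^2 + 3*y - 1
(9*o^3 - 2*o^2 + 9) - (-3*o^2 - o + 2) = 9*o^3 + o^2 + o + 7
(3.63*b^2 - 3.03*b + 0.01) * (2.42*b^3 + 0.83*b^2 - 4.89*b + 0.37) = 8.7846*b^5 - 4.3197*b^4 - 20.2414*b^3 + 16.1681*b^2 - 1.17*b + 0.0037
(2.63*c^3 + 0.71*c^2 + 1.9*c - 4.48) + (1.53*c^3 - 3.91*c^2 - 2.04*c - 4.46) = 4.16*c^3 - 3.2*c^2 - 0.14*c - 8.94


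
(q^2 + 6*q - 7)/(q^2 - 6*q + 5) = (q + 7)/(q - 5)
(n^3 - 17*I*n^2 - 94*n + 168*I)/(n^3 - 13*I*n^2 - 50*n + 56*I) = (n - 6*I)/(n - 2*I)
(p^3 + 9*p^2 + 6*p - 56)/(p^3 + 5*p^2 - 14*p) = (p + 4)/p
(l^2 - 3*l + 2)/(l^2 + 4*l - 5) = (l - 2)/(l + 5)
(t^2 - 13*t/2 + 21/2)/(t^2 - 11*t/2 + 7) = (t - 3)/(t - 2)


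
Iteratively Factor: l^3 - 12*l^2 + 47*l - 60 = (l - 4)*(l^2 - 8*l + 15) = (l - 4)*(l - 3)*(l - 5)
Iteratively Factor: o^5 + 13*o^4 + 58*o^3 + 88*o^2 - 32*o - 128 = (o + 4)*(o^4 + 9*o^3 + 22*o^2 - 32) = (o + 4)^2*(o^3 + 5*o^2 + 2*o - 8) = (o + 4)^3*(o^2 + o - 2) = (o + 2)*(o + 4)^3*(o - 1)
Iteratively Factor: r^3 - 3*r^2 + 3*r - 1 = (r - 1)*(r^2 - 2*r + 1) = (r - 1)^2*(r - 1)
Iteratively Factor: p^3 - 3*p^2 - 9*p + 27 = (p + 3)*(p^2 - 6*p + 9) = (p - 3)*(p + 3)*(p - 3)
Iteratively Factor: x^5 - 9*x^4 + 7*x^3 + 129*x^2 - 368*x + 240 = (x - 3)*(x^4 - 6*x^3 - 11*x^2 + 96*x - 80) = (x - 3)*(x - 1)*(x^3 - 5*x^2 - 16*x + 80) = (x - 3)*(x - 1)*(x + 4)*(x^2 - 9*x + 20) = (x - 4)*(x - 3)*(x - 1)*(x + 4)*(x - 5)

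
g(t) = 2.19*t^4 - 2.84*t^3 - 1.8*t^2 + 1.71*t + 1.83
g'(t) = 8.76*t^3 - 8.52*t^2 - 3.6*t + 1.71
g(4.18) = 438.68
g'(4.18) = 477.58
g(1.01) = 1.07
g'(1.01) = -1.59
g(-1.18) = 6.22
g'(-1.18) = -20.30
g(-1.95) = 44.37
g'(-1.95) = -88.62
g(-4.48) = 1095.58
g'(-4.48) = -940.82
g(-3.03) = 243.72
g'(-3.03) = -309.29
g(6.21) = 2519.85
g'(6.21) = 1748.66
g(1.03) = 1.04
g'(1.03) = -1.46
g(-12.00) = 50041.47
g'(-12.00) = -16319.25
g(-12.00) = 50041.47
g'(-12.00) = -16319.25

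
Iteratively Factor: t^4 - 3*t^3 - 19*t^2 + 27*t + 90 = (t + 3)*(t^3 - 6*t^2 - t + 30) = (t - 5)*(t + 3)*(t^2 - t - 6) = (t - 5)*(t - 3)*(t + 3)*(t + 2)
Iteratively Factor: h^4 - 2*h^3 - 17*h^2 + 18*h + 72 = (h + 3)*(h^3 - 5*h^2 - 2*h + 24) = (h - 4)*(h + 3)*(h^2 - h - 6) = (h - 4)*(h + 2)*(h + 3)*(h - 3)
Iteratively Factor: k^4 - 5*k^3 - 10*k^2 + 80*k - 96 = (k - 4)*(k^3 - k^2 - 14*k + 24) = (k - 4)*(k - 3)*(k^2 + 2*k - 8) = (k - 4)*(k - 3)*(k + 4)*(k - 2)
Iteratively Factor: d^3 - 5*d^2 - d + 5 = (d + 1)*(d^2 - 6*d + 5) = (d - 1)*(d + 1)*(d - 5)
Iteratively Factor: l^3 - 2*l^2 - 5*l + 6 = (l - 1)*(l^2 - l - 6) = (l - 3)*(l - 1)*(l + 2)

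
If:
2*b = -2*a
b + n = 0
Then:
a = n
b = -n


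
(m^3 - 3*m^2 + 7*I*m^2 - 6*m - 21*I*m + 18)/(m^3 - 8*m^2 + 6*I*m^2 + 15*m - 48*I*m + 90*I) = (m + I)/(m - 5)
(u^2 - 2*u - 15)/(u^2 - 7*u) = (u^2 - 2*u - 15)/(u*(u - 7))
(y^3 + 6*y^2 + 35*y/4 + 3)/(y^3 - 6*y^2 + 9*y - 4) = (y^3 + 6*y^2 + 35*y/4 + 3)/(y^3 - 6*y^2 + 9*y - 4)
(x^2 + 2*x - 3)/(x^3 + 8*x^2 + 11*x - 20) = (x + 3)/(x^2 + 9*x + 20)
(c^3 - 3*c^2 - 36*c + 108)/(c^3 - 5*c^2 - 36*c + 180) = (c - 3)/(c - 5)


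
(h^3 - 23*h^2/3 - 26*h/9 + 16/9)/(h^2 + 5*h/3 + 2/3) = (3*h^2 - 25*h + 8)/(3*(h + 1))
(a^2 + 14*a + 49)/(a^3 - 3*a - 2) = (a^2 + 14*a + 49)/(a^3 - 3*a - 2)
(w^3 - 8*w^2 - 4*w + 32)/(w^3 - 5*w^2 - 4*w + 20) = (w - 8)/(w - 5)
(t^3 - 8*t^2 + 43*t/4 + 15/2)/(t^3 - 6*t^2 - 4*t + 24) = (t^2 - 2*t - 5/4)/(t^2 - 4)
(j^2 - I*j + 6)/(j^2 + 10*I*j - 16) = (j - 3*I)/(j + 8*I)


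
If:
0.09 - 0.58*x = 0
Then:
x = 0.16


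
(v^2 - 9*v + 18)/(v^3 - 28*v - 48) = (v - 3)/(v^2 + 6*v + 8)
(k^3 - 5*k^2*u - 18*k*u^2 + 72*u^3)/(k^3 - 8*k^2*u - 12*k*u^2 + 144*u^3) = (-k + 3*u)/(-k + 6*u)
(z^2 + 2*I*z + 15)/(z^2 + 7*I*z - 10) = (z - 3*I)/(z + 2*I)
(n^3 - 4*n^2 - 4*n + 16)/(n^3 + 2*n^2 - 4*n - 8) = (n - 4)/(n + 2)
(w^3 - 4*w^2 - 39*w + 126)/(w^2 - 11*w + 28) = (w^2 + 3*w - 18)/(w - 4)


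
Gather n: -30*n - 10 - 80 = -30*n - 90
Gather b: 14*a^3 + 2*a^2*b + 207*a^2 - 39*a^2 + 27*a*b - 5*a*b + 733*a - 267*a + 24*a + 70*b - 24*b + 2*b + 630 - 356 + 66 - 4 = 14*a^3 + 168*a^2 + 490*a + b*(2*a^2 + 22*a + 48) + 336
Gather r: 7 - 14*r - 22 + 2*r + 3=-12*r - 12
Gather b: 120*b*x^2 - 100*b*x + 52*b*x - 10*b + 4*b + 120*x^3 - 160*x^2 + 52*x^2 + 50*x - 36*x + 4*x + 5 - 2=b*(120*x^2 - 48*x - 6) + 120*x^3 - 108*x^2 + 18*x + 3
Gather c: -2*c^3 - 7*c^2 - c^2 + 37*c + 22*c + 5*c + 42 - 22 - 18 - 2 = -2*c^3 - 8*c^2 + 64*c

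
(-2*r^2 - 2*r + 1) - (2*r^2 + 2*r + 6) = -4*r^2 - 4*r - 5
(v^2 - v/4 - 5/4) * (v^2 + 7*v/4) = v^4 + 3*v^3/2 - 27*v^2/16 - 35*v/16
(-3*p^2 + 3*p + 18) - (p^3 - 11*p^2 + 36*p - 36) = -p^3 + 8*p^2 - 33*p + 54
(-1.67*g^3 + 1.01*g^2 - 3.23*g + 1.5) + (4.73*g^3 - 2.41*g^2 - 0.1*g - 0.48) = 3.06*g^3 - 1.4*g^2 - 3.33*g + 1.02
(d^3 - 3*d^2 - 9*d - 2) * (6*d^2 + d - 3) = 6*d^5 - 17*d^4 - 60*d^3 - 12*d^2 + 25*d + 6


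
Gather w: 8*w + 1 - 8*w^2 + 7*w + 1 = -8*w^2 + 15*w + 2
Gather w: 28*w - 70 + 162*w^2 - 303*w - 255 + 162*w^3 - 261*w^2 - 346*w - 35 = 162*w^3 - 99*w^2 - 621*w - 360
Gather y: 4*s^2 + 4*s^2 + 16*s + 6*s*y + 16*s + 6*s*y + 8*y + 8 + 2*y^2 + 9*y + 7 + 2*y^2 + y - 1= 8*s^2 + 32*s + 4*y^2 + y*(12*s + 18) + 14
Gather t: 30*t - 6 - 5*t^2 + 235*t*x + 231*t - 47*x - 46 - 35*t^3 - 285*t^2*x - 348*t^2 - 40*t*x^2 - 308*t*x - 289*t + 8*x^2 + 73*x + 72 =-35*t^3 + t^2*(-285*x - 353) + t*(-40*x^2 - 73*x - 28) + 8*x^2 + 26*x + 20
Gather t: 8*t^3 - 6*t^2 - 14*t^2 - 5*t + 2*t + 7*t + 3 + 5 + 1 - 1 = 8*t^3 - 20*t^2 + 4*t + 8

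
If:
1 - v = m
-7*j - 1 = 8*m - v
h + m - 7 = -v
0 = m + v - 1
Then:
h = 6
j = 9*v/7 - 9/7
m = 1 - v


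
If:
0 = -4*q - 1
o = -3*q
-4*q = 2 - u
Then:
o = 3/4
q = -1/4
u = 1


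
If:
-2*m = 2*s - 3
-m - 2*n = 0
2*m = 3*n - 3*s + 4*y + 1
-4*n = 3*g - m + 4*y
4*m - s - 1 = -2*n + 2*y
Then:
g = -2/9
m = 17/15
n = -17/30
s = 11/30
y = 61/60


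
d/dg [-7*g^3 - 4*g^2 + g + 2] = -21*g^2 - 8*g + 1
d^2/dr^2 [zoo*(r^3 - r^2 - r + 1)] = zoo*(r + 1)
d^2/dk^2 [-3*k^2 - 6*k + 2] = -6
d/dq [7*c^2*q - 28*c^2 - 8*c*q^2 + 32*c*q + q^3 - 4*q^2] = 7*c^2 - 16*c*q + 32*c + 3*q^2 - 8*q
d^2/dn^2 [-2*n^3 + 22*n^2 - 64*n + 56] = 44 - 12*n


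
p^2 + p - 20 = (p - 4)*(p + 5)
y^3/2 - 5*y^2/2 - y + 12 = (y/2 + 1)*(y - 4)*(y - 3)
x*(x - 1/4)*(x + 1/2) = x^3 + x^2/4 - x/8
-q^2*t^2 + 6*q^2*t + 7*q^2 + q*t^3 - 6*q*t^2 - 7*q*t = (-q + t)*(t - 7)*(q*t + q)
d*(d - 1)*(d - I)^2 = d^4 - d^3 - 2*I*d^3 - d^2 + 2*I*d^2 + d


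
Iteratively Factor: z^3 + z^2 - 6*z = (z + 3)*(z^2 - 2*z) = z*(z + 3)*(z - 2)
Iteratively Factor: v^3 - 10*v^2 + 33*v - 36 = (v - 3)*(v^2 - 7*v + 12) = (v - 4)*(v - 3)*(v - 3)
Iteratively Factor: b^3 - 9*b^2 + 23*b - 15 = (b - 5)*(b^2 - 4*b + 3) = (b - 5)*(b - 1)*(b - 3)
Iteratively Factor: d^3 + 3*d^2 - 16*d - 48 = (d - 4)*(d^2 + 7*d + 12) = (d - 4)*(d + 4)*(d + 3)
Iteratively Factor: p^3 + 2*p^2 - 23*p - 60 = (p - 5)*(p^2 + 7*p + 12) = (p - 5)*(p + 4)*(p + 3)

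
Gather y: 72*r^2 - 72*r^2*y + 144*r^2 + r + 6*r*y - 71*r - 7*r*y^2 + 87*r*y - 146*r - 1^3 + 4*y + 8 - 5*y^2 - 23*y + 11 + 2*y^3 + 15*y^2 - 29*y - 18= 216*r^2 - 216*r + 2*y^3 + y^2*(10 - 7*r) + y*(-72*r^2 + 93*r - 48)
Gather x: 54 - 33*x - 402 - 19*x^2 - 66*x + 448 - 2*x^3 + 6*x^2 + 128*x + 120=-2*x^3 - 13*x^2 + 29*x + 220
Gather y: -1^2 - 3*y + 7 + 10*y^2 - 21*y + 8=10*y^2 - 24*y + 14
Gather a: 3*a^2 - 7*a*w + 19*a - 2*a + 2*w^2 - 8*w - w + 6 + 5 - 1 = 3*a^2 + a*(17 - 7*w) + 2*w^2 - 9*w + 10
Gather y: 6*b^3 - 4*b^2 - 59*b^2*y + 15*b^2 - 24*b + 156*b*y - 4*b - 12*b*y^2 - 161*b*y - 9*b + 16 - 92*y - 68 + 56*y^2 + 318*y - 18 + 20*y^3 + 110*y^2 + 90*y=6*b^3 + 11*b^2 - 37*b + 20*y^3 + y^2*(166 - 12*b) + y*(-59*b^2 - 5*b + 316) - 70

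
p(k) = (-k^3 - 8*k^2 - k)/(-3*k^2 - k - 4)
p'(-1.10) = -1.03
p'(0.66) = 1.54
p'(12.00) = 0.34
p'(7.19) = 0.37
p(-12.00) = -1.39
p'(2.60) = 0.63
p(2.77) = 2.87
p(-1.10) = 1.11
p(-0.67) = 0.56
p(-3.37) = 1.42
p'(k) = (6*k + 1)*(-k^3 - 8*k^2 - k)/(-3*k^2 - k - 4)^2 + (-3*k^2 - 16*k - 1)/(-3*k^2 - k - 4)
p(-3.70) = 1.33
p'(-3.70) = 0.27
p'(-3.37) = 0.24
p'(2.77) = 0.60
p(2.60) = 2.76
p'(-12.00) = 0.34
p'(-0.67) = -1.43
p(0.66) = 0.74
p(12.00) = 6.46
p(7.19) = 4.77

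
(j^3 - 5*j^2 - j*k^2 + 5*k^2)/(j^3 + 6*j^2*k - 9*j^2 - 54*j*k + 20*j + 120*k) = (j^2 - k^2)/(j^2 + 6*j*k - 4*j - 24*k)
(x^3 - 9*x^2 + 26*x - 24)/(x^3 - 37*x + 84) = (x - 2)/(x + 7)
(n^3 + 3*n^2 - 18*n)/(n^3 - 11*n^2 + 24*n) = (n + 6)/(n - 8)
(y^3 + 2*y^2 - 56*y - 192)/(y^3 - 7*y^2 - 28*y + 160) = (y^2 + 10*y + 24)/(y^2 + y - 20)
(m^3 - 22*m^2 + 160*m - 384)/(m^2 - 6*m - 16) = (m^2 - 14*m + 48)/(m + 2)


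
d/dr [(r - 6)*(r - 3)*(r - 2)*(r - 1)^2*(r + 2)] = 6*r^5 - 55*r^4 + 132*r^3 - 3*r^2 - 260*r + 180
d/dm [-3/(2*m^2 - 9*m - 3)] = 3*(4*m - 9)/(-2*m^2 + 9*m + 3)^2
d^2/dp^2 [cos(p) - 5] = -cos(p)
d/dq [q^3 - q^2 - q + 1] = 3*q^2 - 2*q - 1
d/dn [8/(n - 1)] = -8/(n - 1)^2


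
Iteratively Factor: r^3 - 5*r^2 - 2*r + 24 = (r + 2)*(r^2 - 7*r + 12) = (r - 4)*(r + 2)*(r - 3)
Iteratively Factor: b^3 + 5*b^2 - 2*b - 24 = (b + 3)*(b^2 + 2*b - 8) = (b + 3)*(b + 4)*(b - 2)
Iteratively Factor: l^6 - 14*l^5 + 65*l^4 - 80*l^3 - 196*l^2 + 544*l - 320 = (l - 2)*(l^5 - 12*l^4 + 41*l^3 + 2*l^2 - 192*l + 160) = (l - 4)*(l - 2)*(l^4 - 8*l^3 + 9*l^2 + 38*l - 40) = (l - 4)*(l - 2)*(l + 2)*(l^3 - 10*l^2 + 29*l - 20) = (l - 4)^2*(l - 2)*(l + 2)*(l^2 - 6*l + 5) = (l - 4)^2*(l - 2)*(l - 1)*(l + 2)*(l - 5)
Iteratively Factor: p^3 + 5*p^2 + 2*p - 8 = (p - 1)*(p^2 + 6*p + 8) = (p - 1)*(p + 4)*(p + 2)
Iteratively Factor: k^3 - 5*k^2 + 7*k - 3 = (k - 1)*(k^2 - 4*k + 3) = (k - 1)^2*(k - 3)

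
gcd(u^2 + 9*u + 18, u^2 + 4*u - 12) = u + 6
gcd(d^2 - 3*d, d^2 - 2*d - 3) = d - 3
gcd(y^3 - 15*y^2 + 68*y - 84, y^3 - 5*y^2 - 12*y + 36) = y^2 - 8*y + 12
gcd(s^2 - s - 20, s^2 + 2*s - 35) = s - 5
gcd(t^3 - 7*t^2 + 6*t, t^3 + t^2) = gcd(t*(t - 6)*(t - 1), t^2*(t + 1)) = t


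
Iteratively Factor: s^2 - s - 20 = (s - 5)*(s + 4)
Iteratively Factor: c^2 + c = (c + 1)*(c)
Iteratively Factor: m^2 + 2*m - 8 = (m + 4)*(m - 2)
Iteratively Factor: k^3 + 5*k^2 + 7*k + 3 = (k + 1)*(k^2 + 4*k + 3) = (k + 1)*(k + 3)*(k + 1)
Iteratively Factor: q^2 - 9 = (q + 3)*(q - 3)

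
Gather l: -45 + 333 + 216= 504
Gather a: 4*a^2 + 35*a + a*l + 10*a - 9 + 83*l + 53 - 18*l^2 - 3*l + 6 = 4*a^2 + a*(l + 45) - 18*l^2 + 80*l + 50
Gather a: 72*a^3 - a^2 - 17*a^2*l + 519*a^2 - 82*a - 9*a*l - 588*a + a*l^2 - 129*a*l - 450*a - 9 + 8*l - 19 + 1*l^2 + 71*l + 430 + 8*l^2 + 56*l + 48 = 72*a^3 + a^2*(518 - 17*l) + a*(l^2 - 138*l - 1120) + 9*l^2 + 135*l + 450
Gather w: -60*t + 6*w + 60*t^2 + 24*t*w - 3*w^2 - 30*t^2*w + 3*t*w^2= 60*t^2 - 60*t + w^2*(3*t - 3) + w*(-30*t^2 + 24*t + 6)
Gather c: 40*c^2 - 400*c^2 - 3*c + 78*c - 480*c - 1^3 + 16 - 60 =-360*c^2 - 405*c - 45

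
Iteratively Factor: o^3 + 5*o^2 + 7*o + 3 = (o + 3)*(o^2 + 2*o + 1) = (o + 1)*(o + 3)*(o + 1)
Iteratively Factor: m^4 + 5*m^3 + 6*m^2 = (m + 2)*(m^3 + 3*m^2) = m*(m + 2)*(m^2 + 3*m) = m*(m + 2)*(m + 3)*(m)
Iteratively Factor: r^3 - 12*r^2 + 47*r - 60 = (r - 4)*(r^2 - 8*r + 15) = (r - 5)*(r - 4)*(r - 3)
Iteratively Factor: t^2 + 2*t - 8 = (t + 4)*(t - 2)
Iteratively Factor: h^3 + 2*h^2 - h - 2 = (h - 1)*(h^2 + 3*h + 2) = (h - 1)*(h + 1)*(h + 2)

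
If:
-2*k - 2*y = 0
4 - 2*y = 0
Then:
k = -2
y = 2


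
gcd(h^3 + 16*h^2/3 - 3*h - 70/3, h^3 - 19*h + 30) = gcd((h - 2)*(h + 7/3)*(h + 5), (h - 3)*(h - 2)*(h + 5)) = h^2 + 3*h - 10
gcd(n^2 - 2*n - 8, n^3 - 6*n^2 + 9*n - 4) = n - 4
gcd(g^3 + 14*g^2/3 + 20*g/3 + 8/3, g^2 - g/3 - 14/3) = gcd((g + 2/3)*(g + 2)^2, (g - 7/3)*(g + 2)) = g + 2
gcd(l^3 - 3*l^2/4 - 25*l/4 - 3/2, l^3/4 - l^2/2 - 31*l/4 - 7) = 1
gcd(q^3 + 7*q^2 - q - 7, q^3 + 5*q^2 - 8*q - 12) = q + 1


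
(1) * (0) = 0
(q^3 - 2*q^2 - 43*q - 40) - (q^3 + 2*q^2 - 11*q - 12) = -4*q^2 - 32*q - 28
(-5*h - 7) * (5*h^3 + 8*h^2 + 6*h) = -25*h^4 - 75*h^3 - 86*h^2 - 42*h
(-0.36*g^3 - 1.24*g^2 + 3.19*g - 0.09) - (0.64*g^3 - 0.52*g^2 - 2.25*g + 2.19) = -1.0*g^3 - 0.72*g^2 + 5.44*g - 2.28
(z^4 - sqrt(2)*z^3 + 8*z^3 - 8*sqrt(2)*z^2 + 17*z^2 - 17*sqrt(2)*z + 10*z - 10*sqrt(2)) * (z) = z^5 - sqrt(2)*z^4 + 8*z^4 - 8*sqrt(2)*z^3 + 17*z^3 - 17*sqrt(2)*z^2 + 10*z^2 - 10*sqrt(2)*z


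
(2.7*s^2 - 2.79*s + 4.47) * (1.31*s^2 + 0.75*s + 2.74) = 3.537*s^4 - 1.6299*s^3 + 11.1612*s^2 - 4.2921*s + 12.2478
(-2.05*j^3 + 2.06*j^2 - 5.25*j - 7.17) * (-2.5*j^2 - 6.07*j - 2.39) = 5.125*j^5 + 7.2935*j^4 + 5.5203*j^3 + 44.8691*j^2 + 56.0694*j + 17.1363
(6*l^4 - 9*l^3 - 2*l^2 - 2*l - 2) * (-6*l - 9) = -36*l^5 + 93*l^3 + 30*l^2 + 30*l + 18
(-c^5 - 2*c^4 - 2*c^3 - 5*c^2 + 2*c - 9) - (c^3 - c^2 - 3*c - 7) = -c^5 - 2*c^4 - 3*c^3 - 4*c^2 + 5*c - 2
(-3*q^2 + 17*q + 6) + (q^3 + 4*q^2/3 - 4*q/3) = q^3 - 5*q^2/3 + 47*q/3 + 6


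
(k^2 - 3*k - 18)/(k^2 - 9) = (k - 6)/(k - 3)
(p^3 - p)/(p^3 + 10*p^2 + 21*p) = (p^2 - 1)/(p^2 + 10*p + 21)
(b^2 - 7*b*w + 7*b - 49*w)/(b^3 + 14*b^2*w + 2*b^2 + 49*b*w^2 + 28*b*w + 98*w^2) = (b^2 - 7*b*w + 7*b - 49*w)/(b^3 + 14*b^2*w + 2*b^2 + 49*b*w^2 + 28*b*w + 98*w^2)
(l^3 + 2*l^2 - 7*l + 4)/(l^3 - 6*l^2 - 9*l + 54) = (l^3 + 2*l^2 - 7*l + 4)/(l^3 - 6*l^2 - 9*l + 54)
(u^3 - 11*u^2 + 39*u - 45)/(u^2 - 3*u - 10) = (u^2 - 6*u + 9)/(u + 2)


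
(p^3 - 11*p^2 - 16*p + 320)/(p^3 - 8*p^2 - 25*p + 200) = (p - 8)/(p - 5)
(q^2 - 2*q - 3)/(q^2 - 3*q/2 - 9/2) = 2*(q + 1)/(2*q + 3)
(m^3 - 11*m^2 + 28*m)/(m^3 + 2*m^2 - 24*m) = (m - 7)/(m + 6)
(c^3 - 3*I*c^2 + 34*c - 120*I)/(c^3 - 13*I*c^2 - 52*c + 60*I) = (c^2 + 2*I*c + 24)/(c^2 - 8*I*c - 12)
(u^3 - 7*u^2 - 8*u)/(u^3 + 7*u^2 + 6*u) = (u - 8)/(u + 6)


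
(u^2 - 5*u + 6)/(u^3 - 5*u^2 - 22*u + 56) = (u - 3)/(u^2 - 3*u - 28)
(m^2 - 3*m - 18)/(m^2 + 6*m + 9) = (m - 6)/(m + 3)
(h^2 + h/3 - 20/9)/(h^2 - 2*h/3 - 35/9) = (3*h - 4)/(3*h - 7)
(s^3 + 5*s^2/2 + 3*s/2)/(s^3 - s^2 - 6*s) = (s^2 + 5*s/2 + 3/2)/(s^2 - s - 6)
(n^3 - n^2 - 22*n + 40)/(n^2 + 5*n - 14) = (n^2 + n - 20)/(n + 7)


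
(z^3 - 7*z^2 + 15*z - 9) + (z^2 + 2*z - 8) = z^3 - 6*z^2 + 17*z - 17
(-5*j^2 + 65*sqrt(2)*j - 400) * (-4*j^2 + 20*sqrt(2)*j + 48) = 20*j^4 - 360*sqrt(2)*j^3 + 3960*j^2 - 4880*sqrt(2)*j - 19200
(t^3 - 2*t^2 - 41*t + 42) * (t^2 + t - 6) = t^5 - t^4 - 49*t^3 + 13*t^2 + 288*t - 252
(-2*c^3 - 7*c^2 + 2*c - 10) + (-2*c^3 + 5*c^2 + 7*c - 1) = -4*c^3 - 2*c^2 + 9*c - 11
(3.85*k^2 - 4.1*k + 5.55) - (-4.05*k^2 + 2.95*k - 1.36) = 7.9*k^2 - 7.05*k + 6.91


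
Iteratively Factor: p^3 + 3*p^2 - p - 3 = (p + 3)*(p^2 - 1) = (p - 1)*(p + 3)*(p + 1)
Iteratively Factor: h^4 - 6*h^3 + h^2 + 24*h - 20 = (h - 2)*(h^3 - 4*h^2 - 7*h + 10) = (h - 2)*(h + 2)*(h^2 - 6*h + 5) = (h - 5)*(h - 2)*(h + 2)*(h - 1)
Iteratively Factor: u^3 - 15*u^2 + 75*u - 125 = (u - 5)*(u^2 - 10*u + 25) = (u - 5)^2*(u - 5)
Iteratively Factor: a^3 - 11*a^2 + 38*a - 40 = (a - 5)*(a^2 - 6*a + 8) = (a - 5)*(a - 4)*(a - 2)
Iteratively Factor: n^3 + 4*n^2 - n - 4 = (n + 1)*(n^2 + 3*n - 4) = (n - 1)*(n + 1)*(n + 4)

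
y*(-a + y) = -a*y + y^2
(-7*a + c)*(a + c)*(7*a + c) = -49*a^3 - 49*a^2*c + a*c^2 + c^3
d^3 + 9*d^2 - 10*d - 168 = (d - 4)*(d + 6)*(d + 7)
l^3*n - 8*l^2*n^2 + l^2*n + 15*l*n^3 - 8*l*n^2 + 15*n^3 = (l - 5*n)*(l - 3*n)*(l*n + n)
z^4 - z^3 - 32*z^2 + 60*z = z*(z - 5)*(z - 2)*(z + 6)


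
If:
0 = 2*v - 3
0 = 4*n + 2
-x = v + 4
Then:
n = -1/2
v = 3/2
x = -11/2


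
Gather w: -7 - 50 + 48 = -9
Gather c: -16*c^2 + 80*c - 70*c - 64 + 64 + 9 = -16*c^2 + 10*c + 9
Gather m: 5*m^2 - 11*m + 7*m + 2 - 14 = 5*m^2 - 4*m - 12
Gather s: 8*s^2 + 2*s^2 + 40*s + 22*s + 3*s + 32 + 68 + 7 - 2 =10*s^2 + 65*s + 105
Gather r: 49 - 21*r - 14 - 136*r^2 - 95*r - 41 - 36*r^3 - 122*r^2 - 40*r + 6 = -36*r^3 - 258*r^2 - 156*r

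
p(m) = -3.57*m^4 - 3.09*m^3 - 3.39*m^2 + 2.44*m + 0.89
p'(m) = -14.28*m^3 - 9.27*m^2 - 6.78*m + 2.44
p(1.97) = -84.85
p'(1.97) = -156.07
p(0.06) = 1.02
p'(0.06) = 2.00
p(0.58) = 0.16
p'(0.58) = -7.40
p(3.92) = -1070.74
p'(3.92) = -1026.76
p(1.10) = -9.87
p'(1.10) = -35.24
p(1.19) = -13.37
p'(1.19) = -42.82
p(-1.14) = -7.75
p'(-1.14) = 19.28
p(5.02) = -2730.36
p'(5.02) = -2071.71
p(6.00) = -5400.67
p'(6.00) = -3456.44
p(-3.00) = -242.68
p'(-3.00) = 324.91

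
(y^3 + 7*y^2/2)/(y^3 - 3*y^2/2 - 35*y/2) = y/(y - 5)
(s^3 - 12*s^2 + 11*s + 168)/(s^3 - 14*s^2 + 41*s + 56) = (s + 3)/(s + 1)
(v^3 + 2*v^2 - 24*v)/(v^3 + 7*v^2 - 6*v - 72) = v*(v - 4)/(v^2 + v - 12)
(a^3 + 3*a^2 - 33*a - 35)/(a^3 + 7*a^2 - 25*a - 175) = (a + 1)/(a + 5)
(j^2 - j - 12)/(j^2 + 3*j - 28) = (j + 3)/(j + 7)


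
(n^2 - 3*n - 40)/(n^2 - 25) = (n - 8)/(n - 5)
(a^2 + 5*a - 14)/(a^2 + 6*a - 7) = (a - 2)/(a - 1)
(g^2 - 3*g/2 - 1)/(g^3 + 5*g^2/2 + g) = (g - 2)/(g*(g + 2))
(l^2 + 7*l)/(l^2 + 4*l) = (l + 7)/(l + 4)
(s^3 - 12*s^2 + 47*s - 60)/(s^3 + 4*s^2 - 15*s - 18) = (s^2 - 9*s + 20)/(s^2 + 7*s + 6)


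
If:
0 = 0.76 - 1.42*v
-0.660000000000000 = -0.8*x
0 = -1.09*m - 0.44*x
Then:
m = -0.33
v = 0.54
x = 0.82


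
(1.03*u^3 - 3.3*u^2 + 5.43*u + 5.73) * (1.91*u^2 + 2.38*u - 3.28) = 1.9673*u^5 - 3.8516*u^4 - 0.861099999999999*u^3 + 34.6917*u^2 - 4.173*u - 18.7944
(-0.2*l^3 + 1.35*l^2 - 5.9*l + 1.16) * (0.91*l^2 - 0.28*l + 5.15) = -0.182*l^5 + 1.2845*l^4 - 6.777*l^3 + 9.6601*l^2 - 30.7098*l + 5.974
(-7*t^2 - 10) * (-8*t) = 56*t^3 + 80*t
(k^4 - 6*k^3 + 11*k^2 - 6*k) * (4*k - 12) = 4*k^5 - 36*k^4 + 116*k^3 - 156*k^2 + 72*k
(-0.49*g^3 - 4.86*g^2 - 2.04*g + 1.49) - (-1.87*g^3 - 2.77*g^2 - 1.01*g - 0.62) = 1.38*g^3 - 2.09*g^2 - 1.03*g + 2.11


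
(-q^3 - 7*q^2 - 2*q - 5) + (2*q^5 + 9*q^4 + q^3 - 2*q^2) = 2*q^5 + 9*q^4 - 9*q^2 - 2*q - 5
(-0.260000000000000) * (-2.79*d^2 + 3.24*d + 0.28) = 0.7254*d^2 - 0.8424*d - 0.0728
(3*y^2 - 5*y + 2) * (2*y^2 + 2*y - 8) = 6*y^4 - 4*y^3 - 30*y^2 + 44*y - 16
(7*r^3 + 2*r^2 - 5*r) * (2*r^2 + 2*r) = 14*r^5 + 18*r^4 - 6*r^3 - 10*r^2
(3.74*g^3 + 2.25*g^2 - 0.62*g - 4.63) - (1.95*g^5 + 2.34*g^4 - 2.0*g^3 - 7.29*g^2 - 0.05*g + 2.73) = -1.95*g^5 - 2.34*g^4 + 5.74*g^3 + 9.54*g^2 - 0.57*g - 7.36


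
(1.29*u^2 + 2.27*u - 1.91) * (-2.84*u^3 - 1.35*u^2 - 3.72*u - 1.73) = -3.6636*u^5 - 8.1883*u^4 - 2.4389*u^3 - 8.0976*u^2 + 3.1781*u + 3.3043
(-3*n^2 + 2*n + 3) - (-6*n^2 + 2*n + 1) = 3*n^2 + 2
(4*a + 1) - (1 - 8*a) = 12*a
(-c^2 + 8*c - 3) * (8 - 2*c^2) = 2*c^4 - 16*c^3 - 2*c^2 + 64*c - 24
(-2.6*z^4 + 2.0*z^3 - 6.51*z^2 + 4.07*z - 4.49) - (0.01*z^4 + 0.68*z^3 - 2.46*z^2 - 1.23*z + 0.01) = -2.61*z^4 + 1.32*z^3 - 4.05*z^2 + 5.3*z - 4.5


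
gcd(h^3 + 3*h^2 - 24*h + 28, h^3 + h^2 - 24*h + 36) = h - 2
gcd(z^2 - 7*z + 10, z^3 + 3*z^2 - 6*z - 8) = z - 2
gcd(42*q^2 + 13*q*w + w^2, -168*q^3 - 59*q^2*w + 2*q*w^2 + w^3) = 7*q + w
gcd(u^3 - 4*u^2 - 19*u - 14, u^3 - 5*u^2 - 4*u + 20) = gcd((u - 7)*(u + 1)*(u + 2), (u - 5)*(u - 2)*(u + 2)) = u + 2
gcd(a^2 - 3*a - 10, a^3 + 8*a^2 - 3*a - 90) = 1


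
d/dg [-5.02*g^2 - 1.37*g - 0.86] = -10.04*g - 1.37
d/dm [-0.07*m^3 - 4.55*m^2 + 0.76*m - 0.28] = -0.21*m^2 - 9.1*m + 0.76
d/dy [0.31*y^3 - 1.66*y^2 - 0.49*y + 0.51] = 0.93*y^2 - 3.32*y - 0.49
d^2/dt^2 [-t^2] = -2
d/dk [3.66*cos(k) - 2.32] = -3.66*sin(k)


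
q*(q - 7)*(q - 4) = q^3 - 11*q^2 + 28*q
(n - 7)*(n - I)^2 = n^3 - 7*n^2 - 2*I*n^2 - n + 14*I*n + 7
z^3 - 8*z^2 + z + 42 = (z - 7)*(z - 3)*(z + 2)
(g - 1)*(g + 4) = g^2 + 3*g - 4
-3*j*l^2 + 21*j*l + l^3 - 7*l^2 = l*(-3*j + l)*(l - 7)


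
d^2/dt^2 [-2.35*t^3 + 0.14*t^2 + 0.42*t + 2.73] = 0.28 - 14.1*t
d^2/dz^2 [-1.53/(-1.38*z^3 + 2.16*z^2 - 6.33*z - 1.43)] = ((6.6096 - 12.6684*z)*(1.38*z^3 - 2.16*z^2 + 6.33*z + 1.43) + 1.53*(4.14*z^2 - 4.32*z + 6.33)*(8.28*z^2 - 8.64*z + 12.66))/(1.38*z^3 - 2.16*z^2 + 6.33*z + 1.43)^3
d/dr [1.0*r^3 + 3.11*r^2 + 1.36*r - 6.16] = 3.0*r^2 + 6.22*r + 1.36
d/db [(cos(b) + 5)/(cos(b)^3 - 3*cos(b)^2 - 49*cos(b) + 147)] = (-57*cos(b)/2 + 6*cos(2*b) + cos(3*b)/2 - 386)*sin(b)/(cos(b)^3 - 3*cos(b)^2 - 49*cos(b) + 147)^2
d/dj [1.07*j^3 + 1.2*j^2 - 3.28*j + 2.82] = 3.21*j^2 + 2.4*j - 3.28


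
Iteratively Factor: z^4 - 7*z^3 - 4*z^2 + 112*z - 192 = (z - 4)*(z^3 - 3*z^2 - 16*z + 48) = (z - 4)*(z - 3)*(z^2 - 16) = (z - 4)^2*(z - 3)*(z + 4)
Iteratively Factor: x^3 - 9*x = (x + 3)*(x^2 - 3*x) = x*(x + 3)*(x - 3)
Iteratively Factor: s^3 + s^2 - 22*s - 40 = (s - 5)*(s^2 + 6*s + 8) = (s - 5)*(s + 2)*(s + 4)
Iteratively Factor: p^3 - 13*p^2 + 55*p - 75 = (p - 3)*(p^2 - 10*p + 25) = (p - 5)*(p - 3)*(p - 5)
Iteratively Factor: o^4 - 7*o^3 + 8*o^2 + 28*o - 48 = (o - 3)*(o^3 - 4*o^2 - 4*o + 16) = (o - 4)*(o - 3)*(o^2 - 4) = (o - 4)*(o - 3)*(o - 2)*(o + 2)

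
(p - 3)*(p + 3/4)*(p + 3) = p^3 + 3*p^2/4 - 9*p - 27/4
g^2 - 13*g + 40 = (g - 8)*(g - 5)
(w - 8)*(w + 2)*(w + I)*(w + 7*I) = w^4 - 6*w^3 + 8*I*w^3 - 23*w^2 - 48*I*w^2 + 42*w - 128*I*w + 112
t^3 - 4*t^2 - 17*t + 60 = (t - 5)*(t - 3)*(t + 4)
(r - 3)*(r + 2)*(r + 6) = r^3 + 5*r^2 - 12*r - 36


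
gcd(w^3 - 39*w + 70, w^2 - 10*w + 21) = 1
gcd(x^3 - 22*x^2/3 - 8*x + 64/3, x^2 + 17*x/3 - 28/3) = x - 4/3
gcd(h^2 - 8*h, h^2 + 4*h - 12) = 1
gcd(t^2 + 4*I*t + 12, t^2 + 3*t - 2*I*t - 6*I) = t - 2*I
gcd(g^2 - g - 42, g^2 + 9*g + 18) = g + 6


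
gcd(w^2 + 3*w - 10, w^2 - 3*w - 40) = w + 5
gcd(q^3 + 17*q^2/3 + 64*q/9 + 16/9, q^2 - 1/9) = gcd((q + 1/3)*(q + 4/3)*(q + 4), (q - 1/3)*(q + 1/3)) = q + 1/3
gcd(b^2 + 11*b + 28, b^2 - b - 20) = b + 4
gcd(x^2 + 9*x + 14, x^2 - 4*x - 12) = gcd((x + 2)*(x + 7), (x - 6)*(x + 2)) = x + 2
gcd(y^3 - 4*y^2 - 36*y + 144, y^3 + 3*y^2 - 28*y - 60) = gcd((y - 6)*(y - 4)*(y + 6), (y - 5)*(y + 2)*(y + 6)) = y + 6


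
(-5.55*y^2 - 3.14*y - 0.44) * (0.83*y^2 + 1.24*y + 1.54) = -4.6065*y^4 - 9.4882*y^3 - 12.8058*y^2 - 5.3812*y - 0.6776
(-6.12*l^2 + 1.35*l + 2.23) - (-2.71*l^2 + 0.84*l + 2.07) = -3.41*l^2 + 0.51*l + 0.16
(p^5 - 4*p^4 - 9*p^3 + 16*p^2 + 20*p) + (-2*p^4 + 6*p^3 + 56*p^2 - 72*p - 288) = p^5 - 6*p^4 - 3*p^3 + 72*p^2 - 52*p - 288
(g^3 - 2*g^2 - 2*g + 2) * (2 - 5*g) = -5*g^4 + 12*g^3 + 6*g^2 - 14*g + 4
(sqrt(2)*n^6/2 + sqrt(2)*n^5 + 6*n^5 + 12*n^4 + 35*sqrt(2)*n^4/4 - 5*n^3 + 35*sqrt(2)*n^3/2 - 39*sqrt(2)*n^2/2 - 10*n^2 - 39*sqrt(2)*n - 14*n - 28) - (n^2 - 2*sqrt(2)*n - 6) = sqrt(2)*n^6/2 + sqrt(2)*n^5 + 6*n^5 + 12*n^4 + 35*sqrt(2)*n^4/4 - 5*n^3 + 35*sqrt(2)*n^3/2 - 39*sqrt(2)*n^2/2 - 11*n^2 - 37*sqrt(2)*n - 14*n - 22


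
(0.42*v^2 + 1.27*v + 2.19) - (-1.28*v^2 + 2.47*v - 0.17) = 1.7*v^2 - 1.2*v + 2.36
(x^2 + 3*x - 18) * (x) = x^3 + 3*x^2 - 18*x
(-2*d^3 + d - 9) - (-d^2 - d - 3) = -2*d^3 + d^2 + 2*d - 6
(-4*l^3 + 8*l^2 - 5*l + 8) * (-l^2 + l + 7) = 4*l^5 - 12*l^4 - 15*l^3 + 43*l^2 - 27*l + 56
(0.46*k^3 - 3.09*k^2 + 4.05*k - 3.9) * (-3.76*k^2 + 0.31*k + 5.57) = -1.7296*k^5 + 11.761*k^4 - 13.6237*k^3 - 1.2918*k^2 + 21.3495*k - 21.723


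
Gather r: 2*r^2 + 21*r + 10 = 2*r^2 + 21*r + 10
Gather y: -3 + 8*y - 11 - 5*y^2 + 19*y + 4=-5*y^2 + 27*y - 10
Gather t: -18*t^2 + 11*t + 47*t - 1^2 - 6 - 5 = -18*t^2 + 58*t - 12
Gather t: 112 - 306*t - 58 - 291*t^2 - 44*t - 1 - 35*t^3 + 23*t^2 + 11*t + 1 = -35*t^3 - 268*t^2 - 339*t + 54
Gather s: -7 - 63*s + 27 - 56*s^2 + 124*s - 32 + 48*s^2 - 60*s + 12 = -8*s^2 + s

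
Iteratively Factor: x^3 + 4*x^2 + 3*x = (x + 1)*(x^2 + 3*x) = (x + 1)*(x + 3)*(x)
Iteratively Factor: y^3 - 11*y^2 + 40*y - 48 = (y - 3)*(y^2 - 8*y + 16) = (y - 4)*(y - 3)*(y - 4)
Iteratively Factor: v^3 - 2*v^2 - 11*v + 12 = (v - 1)*(v^2 - v - 12) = (v - 4)*(v - 1)*(v + 3)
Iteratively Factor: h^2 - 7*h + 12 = (h - 4)*(h - 3)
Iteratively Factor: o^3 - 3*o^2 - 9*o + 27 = (o + 3)*(o^2 - 6*o + 9) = (o - 3)*(o + 3)*(o - 3)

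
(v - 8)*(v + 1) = v^2 - 7*v - 8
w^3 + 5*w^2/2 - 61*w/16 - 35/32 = (w - 5/4)*(w + 1/4)*(w + 7/2)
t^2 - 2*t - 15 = (t - 5)*(t + 3)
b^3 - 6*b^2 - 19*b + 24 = (b - 8)*(b - 1)*(b + 3)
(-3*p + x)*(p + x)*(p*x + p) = -3*p^3*x - 3*p^3 - 2*p^2*x^2 - 2*p^2*x + p*x^3 + p*x^2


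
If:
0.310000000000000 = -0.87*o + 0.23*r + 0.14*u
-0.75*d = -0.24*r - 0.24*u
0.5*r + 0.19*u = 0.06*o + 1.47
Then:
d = 0.200797720797721*u + 0.957492877492877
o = 0.0624406457739791*u + 0.434710351377018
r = 2.99216524216524 - 0.372507122507123*u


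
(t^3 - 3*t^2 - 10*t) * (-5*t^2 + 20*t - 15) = -5*t^5 + 35*t^4 - 25*t^3 - 155*t^2 + 150*t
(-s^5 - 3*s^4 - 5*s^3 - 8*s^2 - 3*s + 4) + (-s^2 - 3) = -s^5 - 3*s^4 - 5*s^3 - 9*s^2 - 3*s + 1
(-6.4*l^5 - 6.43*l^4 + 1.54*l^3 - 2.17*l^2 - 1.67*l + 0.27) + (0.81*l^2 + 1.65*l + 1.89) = -6.4*l^5 - 6.43*l^4 + 1.54*l^3 - 1.36*l^2 - 0.02*l + 2.16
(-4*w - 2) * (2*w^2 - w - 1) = -8*w^3 + 6*w + 2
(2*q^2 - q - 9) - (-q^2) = 3*q^2 - q - 9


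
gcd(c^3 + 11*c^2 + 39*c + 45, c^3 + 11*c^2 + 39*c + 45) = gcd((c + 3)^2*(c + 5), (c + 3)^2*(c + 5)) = c^3 + 11*c^2 + 39*c + 45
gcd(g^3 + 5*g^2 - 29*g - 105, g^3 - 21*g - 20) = g - 5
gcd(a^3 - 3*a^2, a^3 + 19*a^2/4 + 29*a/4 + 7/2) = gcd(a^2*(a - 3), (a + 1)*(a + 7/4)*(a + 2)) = 1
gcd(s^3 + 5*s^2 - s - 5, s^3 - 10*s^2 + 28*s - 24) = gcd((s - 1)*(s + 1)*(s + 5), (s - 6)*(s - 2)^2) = 1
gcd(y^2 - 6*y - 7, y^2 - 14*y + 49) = y - 7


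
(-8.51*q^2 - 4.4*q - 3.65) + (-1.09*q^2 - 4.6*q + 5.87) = -9.6*q^2 - 9.0*q + 2.22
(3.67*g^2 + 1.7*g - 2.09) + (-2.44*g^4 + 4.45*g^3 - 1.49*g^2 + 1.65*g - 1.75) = -2.44*g^4 + 4.45*g^3 + 2.18*g^2 + 3.35*g - 3.84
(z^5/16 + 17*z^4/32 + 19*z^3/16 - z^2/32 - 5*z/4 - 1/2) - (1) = z^5/16 + 17*z^4/32 + 19*z^3/16 - z^2/32 - 5*z/4 - 3/2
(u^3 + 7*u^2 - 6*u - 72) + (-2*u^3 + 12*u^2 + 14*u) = -u^3 + 19*u^2 + 8*u - 72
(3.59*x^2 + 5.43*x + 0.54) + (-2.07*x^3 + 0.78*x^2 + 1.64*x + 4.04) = -2.07*x^3 + 4.37*x^2 + 7.07*x + 4.58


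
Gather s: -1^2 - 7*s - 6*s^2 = -6*s^2 - 7*s - 1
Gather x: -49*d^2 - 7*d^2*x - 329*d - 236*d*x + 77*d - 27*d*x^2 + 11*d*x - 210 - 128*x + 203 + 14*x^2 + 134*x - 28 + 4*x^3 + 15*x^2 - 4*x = -49*d^2 - 252*d + 4*x^3 + x^2*(29 - 27*d) + x*(-7*d^2 - 225*d + 2) - 35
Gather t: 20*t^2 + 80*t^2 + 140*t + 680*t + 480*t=100*t^2 + 1300*t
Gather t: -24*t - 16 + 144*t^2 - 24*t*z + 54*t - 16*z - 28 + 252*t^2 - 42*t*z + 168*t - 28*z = 396*t^2 + t*(198 - 66*z) - 44*z - 44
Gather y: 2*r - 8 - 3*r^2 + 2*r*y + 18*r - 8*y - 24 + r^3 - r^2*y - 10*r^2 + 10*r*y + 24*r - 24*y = r^3 - 13*r^2 + 44*r + y*(-r^2 + 12*r - 32) - 32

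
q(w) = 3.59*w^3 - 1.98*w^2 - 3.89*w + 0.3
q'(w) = 10.77*w^2 - 3.96*w - 3.89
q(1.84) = 8.80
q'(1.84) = 25.29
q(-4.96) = -467.18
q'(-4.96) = 280.71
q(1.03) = -1.88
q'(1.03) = 3.46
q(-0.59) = 1.17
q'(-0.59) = 2.20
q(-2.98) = -100.70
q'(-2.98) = 103.55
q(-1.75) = -18.20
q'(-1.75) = 36.02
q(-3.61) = -180.36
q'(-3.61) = 150.76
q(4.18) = 211.64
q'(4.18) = 167.73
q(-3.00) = -102.78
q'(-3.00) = 104.92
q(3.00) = 67.74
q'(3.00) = 81.16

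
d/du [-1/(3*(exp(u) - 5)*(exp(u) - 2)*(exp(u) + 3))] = ((exp(u) - 5)*(exp(u) - 2) + (exp(u) - 5)*(exp(u) + 3) + (exp(u) - 2)*(exp(u) + 3))*exp(u)/(3*(exp(u) - 5)^2*(exp(u) - 2)^2*(exp(u) + 3)^2)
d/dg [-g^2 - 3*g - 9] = -2*g - 3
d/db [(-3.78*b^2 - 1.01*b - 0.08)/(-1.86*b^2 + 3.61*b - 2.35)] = (-15.5244*b^2 + 17.4684*b + 2.6623)/(3.4596*b^4 - 13.4292*b^3 + 21.7741*b^2 - 16.967*b + 5.5225)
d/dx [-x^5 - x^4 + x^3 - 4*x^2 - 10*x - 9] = -5*x^4 - 4*x^3 + 3*x^2 - 8*x - 10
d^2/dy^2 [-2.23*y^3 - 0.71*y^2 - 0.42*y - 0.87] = -13.38*y - 1.42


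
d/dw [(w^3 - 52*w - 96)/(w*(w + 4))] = (w^4 + 8*w^3 + 52*w^2 + 192*w + 384)/(w^2*(w^2 + 8*w + 16))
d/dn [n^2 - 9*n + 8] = 2*n - 9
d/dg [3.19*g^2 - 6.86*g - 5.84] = 6.38*g - 6.86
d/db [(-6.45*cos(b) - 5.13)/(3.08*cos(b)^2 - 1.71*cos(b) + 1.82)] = (-19.866*cos(b)^2 - 31.6008*cos(b) + 20.5113)*sin(b)/(9.4864*cos(b)^4 - 10.5336*cos(b)^3 + 14.1353*cos(b)^2 - 6.2244*cos(b) + 3.3124)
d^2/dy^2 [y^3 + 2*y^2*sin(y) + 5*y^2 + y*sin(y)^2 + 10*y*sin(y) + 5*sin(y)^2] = -2*y^2*sin(y) - 10*y*sin(y) + 8*y*cos(y) + 2*y*cos(2*y) + 6*y + 4*sin(y) + 2*sin(2*y) + 20*cos(y) + 10*cos(2*y) + 10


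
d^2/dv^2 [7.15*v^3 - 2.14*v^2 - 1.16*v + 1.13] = 42.9*v - 4.28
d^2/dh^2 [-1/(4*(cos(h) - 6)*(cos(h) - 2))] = (2*sin(h)^4 - 9*sin(h)^2 + 63*cos(h) - 3*cos(3*h) - 45)/(2*(cos(h) - 6)^3*(cos(h) - 2)^3)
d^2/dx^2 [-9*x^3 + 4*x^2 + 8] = 8 - 54*x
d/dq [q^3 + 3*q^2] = 3*q*(q + 2)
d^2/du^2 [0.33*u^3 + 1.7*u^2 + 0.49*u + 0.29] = 1.98*u + 3.4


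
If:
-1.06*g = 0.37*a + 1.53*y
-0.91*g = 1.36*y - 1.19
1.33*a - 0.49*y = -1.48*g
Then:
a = -3.92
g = 3.12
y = -1.22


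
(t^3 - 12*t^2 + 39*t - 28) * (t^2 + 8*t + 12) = t^5 - 4*t^4 - 45*t^3 + 140*t^2 + 244*t - 336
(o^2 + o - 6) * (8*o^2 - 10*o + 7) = 8*o^4 - 2*o^3 - 51*o^2 + 67*o - 42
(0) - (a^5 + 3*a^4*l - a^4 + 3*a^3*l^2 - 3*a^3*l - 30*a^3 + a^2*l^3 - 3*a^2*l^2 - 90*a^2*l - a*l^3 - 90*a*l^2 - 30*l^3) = -a^5 - 3*a^4*l + a^4 - 3*a^3*l^2 + 3*a^3*l + 30*a^3 - a^2*l^3 + 3*a^2*l^2 + 90*a^2*l + a*l^3 + 90*a*l^2 + 30*l^3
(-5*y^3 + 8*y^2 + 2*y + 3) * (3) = -15*y^3 + 24*y^2 + 6*y + 9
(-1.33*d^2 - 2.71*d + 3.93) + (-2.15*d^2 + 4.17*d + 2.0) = -3.48*d^2 + 1.46*d + 5.93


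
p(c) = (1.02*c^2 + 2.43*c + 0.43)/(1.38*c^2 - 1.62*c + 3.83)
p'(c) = (1.62 - 2.76*c)*(1.02*c^2 + 2.43*c + 0.43)/(1.38*c^2 - 1.62*c + 3.83)^2 + (2.04*c + 2.43)/(1.38*c^2 - 1.62*c + 3.83)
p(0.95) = 1.03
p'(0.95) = 0.94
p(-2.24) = 0.01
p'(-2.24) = -0.14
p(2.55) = 1.53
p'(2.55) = -0.08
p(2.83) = 1.50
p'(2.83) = -0.11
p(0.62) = 0.69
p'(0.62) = 1.08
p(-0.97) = -0.14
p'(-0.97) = -0.03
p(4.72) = 1.29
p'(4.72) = -0.10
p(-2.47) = 0.04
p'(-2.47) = -0.14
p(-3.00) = 0.11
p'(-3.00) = -0.12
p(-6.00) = 0.36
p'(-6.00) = -0.05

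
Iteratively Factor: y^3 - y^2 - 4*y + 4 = (y - 1)*(y^2 - 4) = (y - 1)*(y + 2)*(y - 2)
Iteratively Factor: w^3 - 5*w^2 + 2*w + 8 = (w + 1)*(w^2 - 6*w + 8) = (w - 4)*(w + 1)*(w - 2)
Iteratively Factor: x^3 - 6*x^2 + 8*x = (x)*(x^2 - 6*x + 8) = x*(x - 4)*(x - 2)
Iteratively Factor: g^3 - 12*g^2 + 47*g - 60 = (g - 3)*(g^2 - 9*g + 20) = (g - 5)*(g - 3)*(g - 4)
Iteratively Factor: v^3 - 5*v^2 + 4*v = (v - 1)*(v^2 - 4*v) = (v - 4)*(v - 1)*(v)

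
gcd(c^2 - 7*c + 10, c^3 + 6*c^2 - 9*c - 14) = c - 2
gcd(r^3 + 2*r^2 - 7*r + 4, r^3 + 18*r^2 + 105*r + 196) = r + 4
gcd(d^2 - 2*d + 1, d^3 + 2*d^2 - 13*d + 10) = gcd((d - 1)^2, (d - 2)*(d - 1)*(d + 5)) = d - 1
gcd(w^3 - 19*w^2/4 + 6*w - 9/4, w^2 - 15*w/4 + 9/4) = w^2 - 15*w/4 + 9/4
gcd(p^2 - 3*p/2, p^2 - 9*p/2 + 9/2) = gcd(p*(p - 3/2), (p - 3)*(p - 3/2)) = p - 3/2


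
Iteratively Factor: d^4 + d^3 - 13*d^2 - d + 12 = (d + 1)*(d^3 - 13*d + 12) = (d - 3)*(d + 1)*(d^2 + 3*d - 4) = (d - 3)*(d + 1)*(d + 4)*(d - 1)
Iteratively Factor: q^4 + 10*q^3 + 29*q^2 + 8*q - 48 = (q - 1)*(q^3 + 11*q^2 + 40*q + 48) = (q - 1)*(q + 4)*(q^2 + 7*q + 12) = (q - 1)*(q + 4)^2*(q + 3)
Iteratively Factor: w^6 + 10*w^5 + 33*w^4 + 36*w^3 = (w + 4)*(w^5 + 6*w^4 + 9*w^3) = w*(w + 4)*(w^4 + 6*w^3 + 9*w^2) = w*(w + 3)*(w + 4)*(w^3 + 3*w^2) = w*(w + 3)^2*(w + 4)*(w^2) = w^2*(w + 3)^2*(w + 4)*(w)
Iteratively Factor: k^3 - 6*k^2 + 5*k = (k - 1)*(k^2 - 5*k) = (k - 5)*(k - 1)*(k)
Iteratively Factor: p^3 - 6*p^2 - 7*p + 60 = (p - 4)*(p^2 - 2*p - 15) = (p - 4)*(p + 3)*(p - 5)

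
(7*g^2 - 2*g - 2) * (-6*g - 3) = -42*g^3 - 9*g^2 + 18*g + 6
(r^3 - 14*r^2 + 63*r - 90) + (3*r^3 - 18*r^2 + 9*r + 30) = 4*r^3 - 32*r^2 + 72*r - 60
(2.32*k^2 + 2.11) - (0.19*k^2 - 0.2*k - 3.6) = 2.13*k^2 + 0.2*k + 5.71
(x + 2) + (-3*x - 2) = -2*x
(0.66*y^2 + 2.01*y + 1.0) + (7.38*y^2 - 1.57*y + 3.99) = 8.04*y^2 + 0.44*y + 4.99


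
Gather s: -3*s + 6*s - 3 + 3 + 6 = 3*s + 6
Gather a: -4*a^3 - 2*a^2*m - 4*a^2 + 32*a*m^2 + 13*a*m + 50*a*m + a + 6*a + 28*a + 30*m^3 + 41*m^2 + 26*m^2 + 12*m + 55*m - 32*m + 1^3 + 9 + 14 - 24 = -4*a^3 + a^2*(-2*m - 4) + a*(32*m^2 + 63*m + 35) + 30*m^3 + 67*m^2 + 35*m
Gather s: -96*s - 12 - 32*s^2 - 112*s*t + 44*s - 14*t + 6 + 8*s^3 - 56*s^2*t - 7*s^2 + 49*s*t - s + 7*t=8*s^3 + s^2*(-56*t - 39) + s*(-63*t - 53) - 7*t - 6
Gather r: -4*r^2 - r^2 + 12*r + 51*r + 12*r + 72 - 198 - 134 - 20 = -5*r^2 + 75*r - 280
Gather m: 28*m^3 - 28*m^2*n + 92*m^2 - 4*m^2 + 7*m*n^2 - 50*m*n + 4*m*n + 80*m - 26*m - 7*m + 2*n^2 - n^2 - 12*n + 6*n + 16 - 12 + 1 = 28*m^3 + m^2*(88 - 28*n) + m*(7*n^2 - 46*n + 47) + n^2 - 6*n + 5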